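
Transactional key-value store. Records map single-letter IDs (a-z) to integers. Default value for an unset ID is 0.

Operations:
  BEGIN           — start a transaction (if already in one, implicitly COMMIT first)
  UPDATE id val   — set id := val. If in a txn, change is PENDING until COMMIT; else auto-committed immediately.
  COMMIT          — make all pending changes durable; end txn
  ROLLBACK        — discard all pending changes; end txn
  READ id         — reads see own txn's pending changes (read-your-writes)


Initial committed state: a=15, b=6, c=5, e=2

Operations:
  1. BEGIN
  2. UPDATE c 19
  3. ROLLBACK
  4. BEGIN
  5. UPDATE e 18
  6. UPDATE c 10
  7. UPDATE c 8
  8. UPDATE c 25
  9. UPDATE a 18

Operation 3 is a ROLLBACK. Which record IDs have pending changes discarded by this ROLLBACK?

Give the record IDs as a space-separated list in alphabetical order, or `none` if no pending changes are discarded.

Answer: c

Derivation:
Initial committed: {a=15, b=6, c=5, e=2}
Op 1: BEGIN: in_txn=True, pending={}
Op 2: UPDATE c=19 (pending; pending now {c=19})
Op 3: ROLLBACK: discarded pending ['c']; in_txn=False
Op 4: BEGIN: in_txn=True, pending={}
Op 5: UPDATE e=18 (pending; pending now {e=18})
Op 6: UPDATE c=10 (pending; pending now {c=10, e=18})
Op 7: UPDATE c=8 (pending; pending now {c=8, e=18})
Op 8: UPDATE c=25 (pending; pending now {c=25, e=18})
Op 9: UPDATE a=18 (pending; pending now {a=18, c=25, e=18})
ROLLBACK at op 3 discards: ['c']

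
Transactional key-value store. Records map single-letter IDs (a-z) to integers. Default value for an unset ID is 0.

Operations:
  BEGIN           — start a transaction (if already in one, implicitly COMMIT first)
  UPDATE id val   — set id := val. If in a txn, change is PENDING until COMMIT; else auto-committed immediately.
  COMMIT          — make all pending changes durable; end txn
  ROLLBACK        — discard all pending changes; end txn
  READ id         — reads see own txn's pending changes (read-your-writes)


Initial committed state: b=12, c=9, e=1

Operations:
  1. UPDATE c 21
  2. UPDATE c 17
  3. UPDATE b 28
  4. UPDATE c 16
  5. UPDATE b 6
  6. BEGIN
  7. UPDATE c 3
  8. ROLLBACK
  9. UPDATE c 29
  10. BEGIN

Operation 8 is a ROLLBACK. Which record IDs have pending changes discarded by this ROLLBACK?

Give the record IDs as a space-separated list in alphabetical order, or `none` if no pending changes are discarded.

Initial committed: {b=12, c=9, e=1}
Op 1: UPDATE c=21 (auto-commit; committed c=21)
Op 2: UPDATE c=17 (auto-commit; committed c=17)
Op 3: UPDATE b=28 (auto-commit; committed b=28)
Op 4: UPDATE c=16 (auto-commit; committed c=16)
Op 5: UPDATE b=6 (auto-commit; committed b=6)
Op 6: BEGIN: in_txn=True, pending={}
Op 7: UPDATE c=3 (pending; pending now {c=3})
Op 8: ROLLBACK: discarded pending ['c']; in_txn=False
Op 9: UPDATE c=29 (auto-commit; committed c=29)
Op 10: BEGIN: in_txn=True, pending={}
ROLLBACK at op 8 discards: ['c']

Answer: c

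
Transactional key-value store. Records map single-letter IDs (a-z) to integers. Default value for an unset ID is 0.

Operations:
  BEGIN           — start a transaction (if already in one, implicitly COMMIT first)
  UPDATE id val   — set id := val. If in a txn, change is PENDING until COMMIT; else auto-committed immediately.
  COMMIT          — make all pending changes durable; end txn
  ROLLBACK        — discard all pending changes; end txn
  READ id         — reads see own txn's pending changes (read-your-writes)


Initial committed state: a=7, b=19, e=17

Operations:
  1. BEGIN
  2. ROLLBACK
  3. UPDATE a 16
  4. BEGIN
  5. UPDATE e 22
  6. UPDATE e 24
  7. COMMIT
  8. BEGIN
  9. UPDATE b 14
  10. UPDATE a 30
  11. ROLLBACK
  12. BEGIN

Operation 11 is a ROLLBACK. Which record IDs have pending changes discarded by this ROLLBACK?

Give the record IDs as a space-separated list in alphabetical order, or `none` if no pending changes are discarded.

Initial committed: {a=7, b=19, e=17}
Op 1: BEGIN: in_txn=True, pending={}
Op 2: ROLLBACK: discarded pending []; in_txn=False
Op 3: UPDATE a=16 (auto-commit; committed a=16)
Op 4: BEGIN: in_txn=True, pending={}
Op 5: UPDATE e=22 (pending; pending now {e=22})
Op 6: UPDATE e=24 (pending; pending now {e=24})
Op 7: COMMIT: merged ['e'] into committed; committed now {a=16, b=19, e=24}
Op 8: BEGIN: in_txn=True, pending={}
Op 9: UPDATE b=14 (pending; pending now {b=14})
Op 10: UPDATE a=30 (pending; pending now {a=30, b=14})
Op 11: ROLLBACK: discarded pending ['a', 'b']; in_txn=False
Op 12: BEGIN: in_txn=True, pending={}
ROLLBACK at op 11 discards: ['a', 'b']

Answer: a b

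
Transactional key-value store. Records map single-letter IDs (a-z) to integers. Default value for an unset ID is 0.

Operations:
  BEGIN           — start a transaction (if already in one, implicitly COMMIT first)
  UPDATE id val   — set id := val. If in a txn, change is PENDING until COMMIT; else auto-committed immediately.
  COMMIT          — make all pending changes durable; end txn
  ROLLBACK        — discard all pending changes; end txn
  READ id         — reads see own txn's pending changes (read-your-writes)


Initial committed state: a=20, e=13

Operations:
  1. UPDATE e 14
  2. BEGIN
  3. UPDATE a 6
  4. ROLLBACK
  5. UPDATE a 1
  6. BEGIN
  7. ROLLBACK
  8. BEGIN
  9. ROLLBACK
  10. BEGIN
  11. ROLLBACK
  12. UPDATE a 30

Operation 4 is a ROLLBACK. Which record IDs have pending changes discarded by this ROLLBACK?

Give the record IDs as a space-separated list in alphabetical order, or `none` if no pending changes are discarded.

Initial committed: {a=20, e=13}
Op 1: UPDATE e=14 (auto-commit; committed e=14)
Op 2: BEGIN: in_txn=True, pending={}
Op 3: UPDATE a=6 (pending; pending now {a=6})
Op 4: ROLLBACK: discarded pending ['a']; in_txn=False
Op 5: UPDATE a=1 (auto-commit; committed a=1)
Op 6: BEGIN: in_txn=True, pending={}
Op 7: ROLLBACK: discarded pending []; in_txn=False
Op 8: BEGIN: in_txn=True, pending={}
Op 9: ROLLBACK: discarded pending []; in_txn=False
Op 10: BEGIN: in_txn=True, pending={}
Op 11: ROLLBACK: discarded pending []; in_txn=False
Op 12: UPDATE a=30 (auto-commit; committed a=30)
ROLLBACK at op 4 discards: ['a']

Answer: a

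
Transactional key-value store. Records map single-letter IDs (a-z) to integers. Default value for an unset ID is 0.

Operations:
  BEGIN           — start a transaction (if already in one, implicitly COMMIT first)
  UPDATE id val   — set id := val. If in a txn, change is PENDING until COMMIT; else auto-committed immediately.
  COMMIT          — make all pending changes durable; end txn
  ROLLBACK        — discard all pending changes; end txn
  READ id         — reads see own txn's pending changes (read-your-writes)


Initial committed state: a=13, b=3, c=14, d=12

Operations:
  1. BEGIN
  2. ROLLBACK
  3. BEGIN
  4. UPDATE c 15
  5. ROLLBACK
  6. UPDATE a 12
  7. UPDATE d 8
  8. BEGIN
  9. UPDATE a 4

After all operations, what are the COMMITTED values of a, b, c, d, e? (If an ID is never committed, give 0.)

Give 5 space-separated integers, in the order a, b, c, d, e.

Initial committed: {a=13, b=3, c=14, d=12}
Op 1: BEGIN: in_txn=True, pending={}
Op 2: ROLLBACK: discarded pending []; in_txn=False
Op 3: BEGIN: in_txn=True, pending={}
Op 4: UPDATE c=15 (pending; pending now {c=15})
Op 5: ROLLBACK: discarded pending ['c']; in_txn=False
Op 6: UPDATE a=12 (auto-commit; committed a=12)
Op 7: UPDATE d=8 (auto-commit; committed d=8)
Op 8: BEGIN: in_txn=True, pending={}
Op 9: UPDATE a=4 (pending; pending now {a=4})
Final committed: {a=12, b=3, c=14, d=8}

Answer: 12 3 14 8 0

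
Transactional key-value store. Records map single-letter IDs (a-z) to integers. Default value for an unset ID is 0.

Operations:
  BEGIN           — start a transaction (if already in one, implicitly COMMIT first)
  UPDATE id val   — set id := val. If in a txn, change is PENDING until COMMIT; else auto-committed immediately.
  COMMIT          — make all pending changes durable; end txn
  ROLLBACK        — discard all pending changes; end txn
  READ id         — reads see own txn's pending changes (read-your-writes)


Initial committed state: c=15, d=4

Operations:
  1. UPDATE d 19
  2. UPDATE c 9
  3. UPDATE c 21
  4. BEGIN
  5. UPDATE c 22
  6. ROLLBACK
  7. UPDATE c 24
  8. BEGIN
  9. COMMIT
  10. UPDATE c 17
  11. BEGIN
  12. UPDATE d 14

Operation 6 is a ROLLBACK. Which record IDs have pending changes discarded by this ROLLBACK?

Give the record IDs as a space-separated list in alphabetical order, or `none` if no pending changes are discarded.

Initial committed: {c=15, d=4}
Op 1: UPDATE d=19 (auto-commit; committed d=19)
Op 2: UPDATE c=9 (auto-commit; committed c=9)
Op 3: UPDATE c=21 (auto-commit; committed c=21)
Op 4: BEGIN: in_txn=True, pending={}
Op 5: UPDATE c=22 (pending; pending now {c=22})
Op 6: ROLLBACK: discarded pending ['c']; in_txn=False
Op 7: UPDATE c=24 (auto-commit; committed c=24)
Op 8: BEGIN: in_txn=True, pending={}
Op 9: COMMIT: merged [] into committed; committed now {c=24, d=19}
Op 10: UPDATE c=17 (auto-commit; committed c=17)
Op 11: BEGIN: in_txn=True, pending={}
Op 12: UPDATE d=14 (pending; pending now {d=14})
ROLLBACK at op 6 discards: ['c']

Answer: c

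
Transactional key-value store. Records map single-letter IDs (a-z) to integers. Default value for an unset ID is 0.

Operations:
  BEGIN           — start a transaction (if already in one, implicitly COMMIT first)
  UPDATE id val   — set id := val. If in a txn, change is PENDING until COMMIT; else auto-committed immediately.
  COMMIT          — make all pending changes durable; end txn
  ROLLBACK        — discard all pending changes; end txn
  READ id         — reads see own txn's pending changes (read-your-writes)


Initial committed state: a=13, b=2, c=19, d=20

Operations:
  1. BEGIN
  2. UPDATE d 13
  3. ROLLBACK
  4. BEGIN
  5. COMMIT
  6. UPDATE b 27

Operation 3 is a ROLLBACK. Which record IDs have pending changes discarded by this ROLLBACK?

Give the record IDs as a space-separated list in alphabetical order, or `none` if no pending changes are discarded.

Answer: d

Derivation:
Initial committed: {a=13, b=2, c=19, d=20}
Op 1: BEGIN: in_txn=True, pending={}
Op 2: UPDATE d=13 (pending; pending now {d=13})
Op 3: ROLLBACK: discarded pending ['d']; in_txn=False
Op 4: BEGIN: in_txn=True, pending={}
Op 5: COMMIT: merged [] into committed; committed now {a=13, b=2, c=19, d=20}
Op 6: UPDATE b=27 (auto-commit; committed b=27)
ROLLBACK at op 3 discards: ['d']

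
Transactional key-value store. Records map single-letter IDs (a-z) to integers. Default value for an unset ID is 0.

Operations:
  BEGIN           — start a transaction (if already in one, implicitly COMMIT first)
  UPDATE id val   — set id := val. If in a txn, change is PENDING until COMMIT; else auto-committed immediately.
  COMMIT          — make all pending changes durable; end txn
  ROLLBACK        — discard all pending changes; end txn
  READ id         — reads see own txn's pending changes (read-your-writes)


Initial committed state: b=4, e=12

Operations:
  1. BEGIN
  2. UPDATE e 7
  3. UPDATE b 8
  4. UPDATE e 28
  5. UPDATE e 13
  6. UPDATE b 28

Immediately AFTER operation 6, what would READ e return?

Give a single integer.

Answer: 13

Derivation:
Initial committed: {b=4, e=12}
Op 1: BEGIN: in_txn=True, pending={}
Op 2: UPDATE e=7 (pending; pending now {e=7})
Op 3: UPDATE b=8 (pending; pending now {b=8, e=7})
Op 4: UPDATE e=28 (pending; pending now {b=8, e=28})
Op 5: UPDATE e=13 (pending; pending now {b=8, e=13})
Op 6: UPDATE b=28 (pending; pending now {b=28, e=13})
After op 6: visible(e) = 13 (pending={b=28, e=13}, committed={b=4, e=12})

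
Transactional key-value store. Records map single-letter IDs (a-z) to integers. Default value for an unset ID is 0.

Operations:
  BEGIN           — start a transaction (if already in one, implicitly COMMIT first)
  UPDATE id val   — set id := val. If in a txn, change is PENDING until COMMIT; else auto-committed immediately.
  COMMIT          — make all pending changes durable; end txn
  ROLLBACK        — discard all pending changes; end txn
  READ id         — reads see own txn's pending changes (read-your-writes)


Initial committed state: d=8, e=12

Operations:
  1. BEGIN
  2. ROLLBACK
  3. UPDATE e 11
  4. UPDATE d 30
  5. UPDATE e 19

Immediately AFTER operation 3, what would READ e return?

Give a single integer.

Initial committed: {d=8, e=12}
Op 1: BEGIN: in_txn=True, pending={}
Op 2: ROLLBACK: discarded pending []; in_txn=False
Op 3: UPDATE e=11 (auto-commit; committed e=11)
After op 3: visible(e) = 11 (pending={}, committed={d=8, e=11})

Answer: 11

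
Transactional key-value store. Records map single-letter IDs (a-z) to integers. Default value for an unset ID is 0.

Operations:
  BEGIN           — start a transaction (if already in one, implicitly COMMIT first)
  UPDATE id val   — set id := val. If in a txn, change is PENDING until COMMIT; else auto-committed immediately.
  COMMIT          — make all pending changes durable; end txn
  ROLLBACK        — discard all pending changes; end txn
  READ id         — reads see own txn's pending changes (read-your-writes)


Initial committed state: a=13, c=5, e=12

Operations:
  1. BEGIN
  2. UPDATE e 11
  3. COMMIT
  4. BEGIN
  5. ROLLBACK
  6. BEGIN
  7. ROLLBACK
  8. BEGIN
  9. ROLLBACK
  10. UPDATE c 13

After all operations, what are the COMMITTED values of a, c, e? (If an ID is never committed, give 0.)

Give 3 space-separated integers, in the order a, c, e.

Answer: 13 13 11

Derivation:
Initial committed: {a=13, c=5, e=12}
Op 1: BEGIN: in_txn=True, pending={}
Op 2: UPDATE e=11 (pending; pending now {e=11})
Op 3: COMMIT: merged ['e'] into committed; committed now {a=13, c=5, e=11}
Op 4: BEGIN: in_txn=True, pending={}
Op 5: ROLLBACK: discarded pending []; in_txn=False
Op 6: BEGIN: in_txn=True, pending={}
Op 7: ROLLBACK: discarded pending []; in_txn=False
Op 8: BEGIN: in_txn=True, pending={}
Op 9: ROLLBACK: discarded pending []; in_txn=False
Op 10: UPDATE c=13 (auto-commit; committed c=13)
Final committed: {a=13, c=13, e=11}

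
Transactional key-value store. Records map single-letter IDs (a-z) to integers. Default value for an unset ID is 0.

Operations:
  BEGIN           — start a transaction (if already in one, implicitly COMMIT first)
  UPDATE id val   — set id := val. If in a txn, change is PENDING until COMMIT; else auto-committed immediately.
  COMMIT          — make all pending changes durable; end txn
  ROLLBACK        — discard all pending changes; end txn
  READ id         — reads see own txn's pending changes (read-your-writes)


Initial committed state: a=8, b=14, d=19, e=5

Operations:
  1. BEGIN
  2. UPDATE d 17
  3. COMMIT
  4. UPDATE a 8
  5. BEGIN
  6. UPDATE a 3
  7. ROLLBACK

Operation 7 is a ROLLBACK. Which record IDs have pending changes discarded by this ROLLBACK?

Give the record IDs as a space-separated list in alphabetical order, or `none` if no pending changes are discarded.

Answer: a

Derivation:
Initial committed: {a=8, b=14, d=19, e=5}
Op 1: BEGIN: in_txn=True, pending={}
Op 2: UPDATE d=17 (pending; pending now {d=17})
Op 3: COMMIT: merged ['d'] into committed; committed now {a=8, b=14, d=17, e=5}
Op 4: UPDATE a=8 (auto-commit; committed a=8)
Op 5: BEGIN: in_txn=True, pending={}
Op 6: UPDATE a=3 (pending; pending now {a=3})
Op 7: ROLLBACK: discarded pending ['a']; in_txn=False
ROLLBACK at op 7 discards: ['a']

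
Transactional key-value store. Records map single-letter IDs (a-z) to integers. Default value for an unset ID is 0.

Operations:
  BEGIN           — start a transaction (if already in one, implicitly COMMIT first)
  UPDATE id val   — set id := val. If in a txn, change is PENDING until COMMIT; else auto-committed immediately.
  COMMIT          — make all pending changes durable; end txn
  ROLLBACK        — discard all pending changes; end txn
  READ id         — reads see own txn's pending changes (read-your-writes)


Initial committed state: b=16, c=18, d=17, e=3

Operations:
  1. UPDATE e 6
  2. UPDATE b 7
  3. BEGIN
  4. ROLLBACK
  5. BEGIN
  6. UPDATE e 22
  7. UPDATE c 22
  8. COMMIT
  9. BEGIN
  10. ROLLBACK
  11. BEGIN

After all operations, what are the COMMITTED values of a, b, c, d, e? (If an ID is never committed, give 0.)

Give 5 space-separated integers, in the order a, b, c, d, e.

Initial committed: {b=16, c=18, d=17, e=3}
Op 1: UPDATE e=6 (auto-commit; committed e=6)
Op 2: UPDATE b=7 (auto-commit; committed b=7)
Op 3: BEGIN: in_txn=True, pending={}
Op 4: ROLLBACK: discarded pending []; in_txn=False
Op 5: BEGIN: in_txn=True, pending={}
Op 6: UPDATE e=22 (pending; pending now {e=22})
Op 7: UPDATE c=22 (pending; pending now {c=22, e=22})
Op 8: COMMIT: merged ['c', 'e'] into committed; committed now {b=7, c=22, d=17, e=22}
Op 9: BEGIN: in_txn=True, pending={}
Op 10: ROLLBACK: discarded pending []; in_txn=False
Op 11: BEGIN: in_txn=True, pending={}
Final committed: {b=7, c=22, d=17, e=22}

Answer: 0 7 22 17 22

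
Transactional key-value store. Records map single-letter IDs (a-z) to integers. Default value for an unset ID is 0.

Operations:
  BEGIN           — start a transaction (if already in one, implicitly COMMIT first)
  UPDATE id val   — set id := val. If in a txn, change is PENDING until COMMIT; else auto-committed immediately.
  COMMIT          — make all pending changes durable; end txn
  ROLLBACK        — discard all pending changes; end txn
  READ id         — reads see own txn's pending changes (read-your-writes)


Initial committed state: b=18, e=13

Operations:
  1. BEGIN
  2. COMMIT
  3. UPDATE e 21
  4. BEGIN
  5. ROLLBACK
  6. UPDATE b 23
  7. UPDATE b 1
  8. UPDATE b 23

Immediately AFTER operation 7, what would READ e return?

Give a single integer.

Initial committed: {b=18, e=13}
Op 1: BEGIN: in_txn=True, pending={}
Op 2: COMMIT: merged [] into committed; committed now {b=18, e=13}
Op 3: UPDATE e=21 (auto-commit; committed e=21)
Op 4: BEGIN: in_txn=True, pending={}
Op 5: ROLLBACK: discarded pending []; in_txn=False
Op 6: UPDATE b=23 (auto-commit; committed b=23)
Op 7: UPDATE b=1 (auto-commit; committed b=1)
After op 7: visible(e) = 21 (pending={}, committed={b=1, e=21})

Answer: 21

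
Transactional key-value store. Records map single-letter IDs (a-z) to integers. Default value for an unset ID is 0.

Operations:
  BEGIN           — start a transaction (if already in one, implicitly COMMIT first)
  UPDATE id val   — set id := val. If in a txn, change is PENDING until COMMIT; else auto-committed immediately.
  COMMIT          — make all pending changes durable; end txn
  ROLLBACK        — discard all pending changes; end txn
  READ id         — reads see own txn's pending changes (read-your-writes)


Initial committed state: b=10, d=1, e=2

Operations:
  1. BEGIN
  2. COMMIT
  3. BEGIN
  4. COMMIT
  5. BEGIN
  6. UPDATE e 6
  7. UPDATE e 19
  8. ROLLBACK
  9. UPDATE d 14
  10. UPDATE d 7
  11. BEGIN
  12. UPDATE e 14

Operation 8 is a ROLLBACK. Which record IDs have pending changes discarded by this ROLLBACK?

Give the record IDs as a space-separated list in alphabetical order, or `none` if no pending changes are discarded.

Initial committed: {b=10, d=1, e=2}
Op 1: BEGIN: in_txn=True, pending={}
Op 2: COMMIT: merged [] into committed; committed now {b=10, d=1, e=2}
Op 3: BEGIN: in_txn=True, pending={}
Op 4: COMMIT: merged [] into committed; committed now {b=10, d=1, e=2}
Op 5: BEGIN: in_txn=True, pending={}
Op 6: UPDATE e=6 (pending; pending now {e=6})
Op 7: UPDATE e=19 (pending; pending now {e=19})
Op 8: ROLLBACK: discarded pending ['e']; in_txn=False
Op 9: UPDATE d=14 (auto-commit; committed d=14)
Op 10: UPDATE d=7 (auto-commit; committed d=7)
Op 11: BEGIN: in_txn=True, pending={}
Op 12: UPDATE e=14 (pending; pending now {e=14})
ROLLBACK at op 8 discards: ['e']

Answer: e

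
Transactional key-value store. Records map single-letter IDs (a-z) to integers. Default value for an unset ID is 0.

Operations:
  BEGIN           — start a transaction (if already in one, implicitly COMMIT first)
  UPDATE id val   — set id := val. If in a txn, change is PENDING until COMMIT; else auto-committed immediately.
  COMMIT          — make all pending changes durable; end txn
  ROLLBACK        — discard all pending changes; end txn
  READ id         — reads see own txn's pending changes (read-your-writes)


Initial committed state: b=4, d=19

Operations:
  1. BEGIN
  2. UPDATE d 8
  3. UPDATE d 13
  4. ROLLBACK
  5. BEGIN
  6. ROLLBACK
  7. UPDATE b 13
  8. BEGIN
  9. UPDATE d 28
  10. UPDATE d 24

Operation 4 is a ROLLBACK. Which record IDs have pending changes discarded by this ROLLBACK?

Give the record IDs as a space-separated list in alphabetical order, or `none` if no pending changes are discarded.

Answer: d

Derivation:
Initial committed: {b=4, d=19}
Op 1: BEGIN: in_txn=True, pending={}
Op 2: UPDATE d=8 (pending; pending now {d=8})
Op 3: UPDATE d=13 (pending; pending now {d=13})
Op 4: ROLLBACK: discarded pending ['d']; in_txn=False
Op 5: BEGIN: in_txn=True, pending={}
Op 6: ROLLBACK: discarded pending []; in_txn=False
Op 7: UPDATE b=13 (auto-commit; committed b=13)
Op 8: BEGIN: in_txn=True, pending={}
Op 9: UPDATE d=28 (pending; pending now {d=28})
Op 10: UPDATE d=24 (pending; pending now {d=24})
ROLLBACK at op 4 discards: ['d']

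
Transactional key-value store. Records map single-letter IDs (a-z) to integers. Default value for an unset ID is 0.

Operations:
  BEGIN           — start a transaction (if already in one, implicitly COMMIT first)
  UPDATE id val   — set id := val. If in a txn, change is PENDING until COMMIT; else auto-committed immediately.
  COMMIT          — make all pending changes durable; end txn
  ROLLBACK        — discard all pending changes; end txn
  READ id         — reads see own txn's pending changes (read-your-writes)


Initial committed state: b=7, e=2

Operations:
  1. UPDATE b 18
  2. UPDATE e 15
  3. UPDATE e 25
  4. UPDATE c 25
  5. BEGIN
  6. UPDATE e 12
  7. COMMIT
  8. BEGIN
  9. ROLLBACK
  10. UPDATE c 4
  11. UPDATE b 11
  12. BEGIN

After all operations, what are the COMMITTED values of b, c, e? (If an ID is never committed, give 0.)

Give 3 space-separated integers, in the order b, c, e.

Answer: 11 4 12

Derivation:
Initial committed: {b=7, e=2}
Op 1: UPDATE b=18 (auto-commit; committed b=18)
Op 2: UPDATE e=15 (auto-commit; committed e=15)
Op 3: UPDATE e=25 (auto-commit; committed e=25)
Op 4: UPDATE c=25 (auto-commit; committed c=25)
Op 5: BEGIN: in_txn=True, pending={}
Op 6: UPDATE e=12 (pending; pending now {e=12})
Op 7: COMMIT: merged ['e'] into committed; committed now {b=18, c=25, e=12}
Op 8: BEGIN: in_txn=True, pending={}
Op 9: ROLLBACK: discarded pending []; in_txn=False
Op 10: UPDATE c=4 (auto-commit; committed c=4)
Op 11: UPDATE b=11 (auto-commit; committed b=11)
Op 12: BEGIN: in_txn=True, pending={}
Final committed: {b=11, c=4, e=12}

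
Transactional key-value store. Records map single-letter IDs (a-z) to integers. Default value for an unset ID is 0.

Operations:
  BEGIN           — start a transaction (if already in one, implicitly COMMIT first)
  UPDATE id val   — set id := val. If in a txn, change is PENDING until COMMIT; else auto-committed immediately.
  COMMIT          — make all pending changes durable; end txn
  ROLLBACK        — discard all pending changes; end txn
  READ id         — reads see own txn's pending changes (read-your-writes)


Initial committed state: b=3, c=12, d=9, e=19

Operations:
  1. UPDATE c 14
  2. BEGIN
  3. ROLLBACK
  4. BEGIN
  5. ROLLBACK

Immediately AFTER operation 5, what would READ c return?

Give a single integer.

Initial committed: {b=3, c=12, d=9, e=19}
Op 1: UPDATE c=14 (auto-commit; committed c=14)
Op 2: BEGIN: in_txn=True, pending={}
Op 3: ROLLBACK: discarded pending []; in_txn=False
Op 4: BEGIN: in_txn=True, pending={}
Op 5: ROLLBACK: discarded pending []; in_txn=False
After op 5: visible(c) = 14 (pending={}, committed={b=3, c=14, d=9, e=19})

Answer: 14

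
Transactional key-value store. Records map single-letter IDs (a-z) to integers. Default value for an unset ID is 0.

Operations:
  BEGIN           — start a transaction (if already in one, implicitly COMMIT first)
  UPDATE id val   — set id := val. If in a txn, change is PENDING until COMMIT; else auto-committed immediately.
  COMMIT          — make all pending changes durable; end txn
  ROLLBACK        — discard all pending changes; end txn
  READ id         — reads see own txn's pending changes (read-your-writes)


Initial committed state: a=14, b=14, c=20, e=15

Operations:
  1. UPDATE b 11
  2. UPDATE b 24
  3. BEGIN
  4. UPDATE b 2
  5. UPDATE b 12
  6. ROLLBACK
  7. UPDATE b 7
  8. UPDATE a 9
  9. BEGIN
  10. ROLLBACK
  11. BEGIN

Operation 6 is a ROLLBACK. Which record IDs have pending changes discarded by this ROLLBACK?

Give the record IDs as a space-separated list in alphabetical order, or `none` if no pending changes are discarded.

Answer: b

Derivation:
Initial committed: {a=14, b=14, c=20, e=15}
Op 1: UPDATE b=11 (auto-commit; committed b=11)
Op 2: UPDATE b=24 (auto-commit; committed b=24)
Op 3: BEGIN: in_txn=True, pending={}
Op 4: UPDATE b=2 (pending; pending now {b=2})
Op 5: UPDATE b=12 (pending; pending now {b=12})
Op 6: ROLLBACK: discarded pending ['b']; in_txn=False
Op 7: UPDATE b=7 (auto-commit; committed b=7)
Op 8: UPDATE a=9 (auto-commit; committed a=9)
Op 9: BEGIN: in_txn=True, pending={}
Op 10: ROLLBACK: discarded pending []; in_txn=False
Op 11: BEGIN: in_txn=True, pending={}
ROLLBACK at op 6 discards: ['b']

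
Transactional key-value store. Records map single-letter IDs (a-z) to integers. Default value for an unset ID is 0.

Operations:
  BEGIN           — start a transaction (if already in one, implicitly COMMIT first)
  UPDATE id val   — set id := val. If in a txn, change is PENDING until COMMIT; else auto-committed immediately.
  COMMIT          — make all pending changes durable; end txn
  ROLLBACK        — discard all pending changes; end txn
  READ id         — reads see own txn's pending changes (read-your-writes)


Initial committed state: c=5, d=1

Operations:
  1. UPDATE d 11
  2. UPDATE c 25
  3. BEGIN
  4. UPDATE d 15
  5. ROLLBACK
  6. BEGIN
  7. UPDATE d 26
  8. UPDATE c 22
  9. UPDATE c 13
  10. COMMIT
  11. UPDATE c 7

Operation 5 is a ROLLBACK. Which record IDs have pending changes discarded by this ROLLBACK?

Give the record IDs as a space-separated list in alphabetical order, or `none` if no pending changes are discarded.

Answer: d

Derivation:
Initial committed: {c=5, d=1}
Op 1: UPDATE d=11 (auto-commit; committed d=11)
Op 2: UPDATE c=25 (auto-commit; committed c=25)
Op 3: BEGIN: in_txn=True, pending={}
Op 4: UPDATE d=15 (pending; pending now {d=15})
Op 5: ROLLBACK: discarded pending ['d']; in_txn=False
Op 6: BEGIN: in_txn=True, pending={}
Op 7: UPDATE d=26 (pending; pending now {d=26})
Op 8: UPDATE c=22 (pending; pending now {c=22, d=26})
Op 9: UPDATE c=13 (pending; pending now {c=13, d=26})
Op 10: COMMIT: merged ['c', 'd'] into committed; committed now {c=13, d=26}
Op 11: UPDATE c=7 (auto-commit; committed c=7)
ROLLBACK at op 5 discards: ['d']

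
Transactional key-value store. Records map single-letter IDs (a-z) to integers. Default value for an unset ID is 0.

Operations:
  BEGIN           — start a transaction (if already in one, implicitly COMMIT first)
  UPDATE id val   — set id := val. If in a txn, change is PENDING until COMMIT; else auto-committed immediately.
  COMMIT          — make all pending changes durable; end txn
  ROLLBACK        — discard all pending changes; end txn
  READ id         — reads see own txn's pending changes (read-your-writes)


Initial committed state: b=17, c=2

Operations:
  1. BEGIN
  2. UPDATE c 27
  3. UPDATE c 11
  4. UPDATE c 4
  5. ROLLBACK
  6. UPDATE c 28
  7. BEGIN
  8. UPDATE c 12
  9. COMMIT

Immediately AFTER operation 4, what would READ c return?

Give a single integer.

Initial committed: {b=17, c=2}
Op 1: BEGIN: in_txn=True, pending={}
Op 2: UPDATE c=27 (pending; pending now {c=27})
Op 3: UPDATE c=11 (pending; pending now {c=11})
Op 4: UPDATE c=4 (pending; pending now {c=4})
After op 4: visible(c) = 4 (pending={c=4}, committed={b=17, c=2})

Answer: 4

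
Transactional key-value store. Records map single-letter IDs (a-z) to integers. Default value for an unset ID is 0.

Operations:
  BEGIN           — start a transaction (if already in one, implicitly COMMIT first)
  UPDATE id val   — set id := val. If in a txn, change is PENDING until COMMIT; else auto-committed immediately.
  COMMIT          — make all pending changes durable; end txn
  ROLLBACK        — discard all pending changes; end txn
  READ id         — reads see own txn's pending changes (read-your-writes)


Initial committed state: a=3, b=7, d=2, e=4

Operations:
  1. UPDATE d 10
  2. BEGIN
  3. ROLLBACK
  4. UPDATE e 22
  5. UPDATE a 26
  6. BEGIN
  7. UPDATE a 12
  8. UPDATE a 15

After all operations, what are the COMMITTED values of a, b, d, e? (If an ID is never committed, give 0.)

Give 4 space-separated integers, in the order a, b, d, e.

Answer: 26 7 10 22

Derivation:
Initial committed: {a=3, b=7, d=2, e=4}
Op 1: UPDATE d=10 (auto-commit; committed d=10)
Op 2: BEGIN: in_txn=True, pending={}
Op 3: ROLLBACK: discarded pending []; in_txn=False
Op 4: UPDATE e=22 (auto-commit; committed e=22)
Op 5: UPDATE a=26 (auto-commit; committed a=26)
Op 6: BEGIN: in_txn=True, pending={}
Op 7: UPDATE a=12 (pending; pending now {a=12})
Op 8: UPDATE a=15 (pending; pending now {a=15})
Final committed: {a=26, b=7, d=10, e=22}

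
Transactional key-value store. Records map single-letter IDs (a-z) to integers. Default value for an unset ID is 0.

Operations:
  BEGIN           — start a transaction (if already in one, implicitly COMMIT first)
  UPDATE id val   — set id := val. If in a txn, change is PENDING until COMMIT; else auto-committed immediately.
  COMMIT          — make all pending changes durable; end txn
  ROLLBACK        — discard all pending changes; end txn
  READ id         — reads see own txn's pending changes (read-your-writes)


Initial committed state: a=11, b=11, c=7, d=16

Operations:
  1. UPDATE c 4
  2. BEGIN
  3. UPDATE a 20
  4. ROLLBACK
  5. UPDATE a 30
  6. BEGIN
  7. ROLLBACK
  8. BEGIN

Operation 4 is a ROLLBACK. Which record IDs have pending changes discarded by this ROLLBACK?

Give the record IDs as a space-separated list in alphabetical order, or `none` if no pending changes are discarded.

Answer: a

Derivation:
Initial committed: {a=11, b=11, c=7, d=16}
Op 1: UPDATE c=4 (auto-commit; committed c=4)
Op 2: BEGIN: in_txn=True, pending={}
Op 3: UPDATE a=20 (pending; pending now {a=20})
Op 4: ROLLBACK: discarded pending ['a']; in_txn=False
Op 5: UPDATE a=30 (auto-commit; committed a=30)
Op 6: BEGIN: in_txn=True, pending={}
Op 7: ROLLBACK: discarded pending []; in_txn=False
Op 8: BEGIN: in_txn=True, pending={}
ROLLBACK at op 4 discards: ['a']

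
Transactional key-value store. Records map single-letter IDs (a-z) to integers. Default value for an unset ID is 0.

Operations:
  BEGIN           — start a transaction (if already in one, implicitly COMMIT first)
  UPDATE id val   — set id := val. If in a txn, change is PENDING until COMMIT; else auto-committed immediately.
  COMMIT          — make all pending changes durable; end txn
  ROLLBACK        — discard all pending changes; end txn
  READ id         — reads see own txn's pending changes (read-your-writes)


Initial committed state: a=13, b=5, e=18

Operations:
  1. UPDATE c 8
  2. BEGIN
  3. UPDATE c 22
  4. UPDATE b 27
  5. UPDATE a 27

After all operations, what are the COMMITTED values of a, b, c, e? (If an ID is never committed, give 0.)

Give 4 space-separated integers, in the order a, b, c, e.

Initial committed: {a=13, b=5, e=18}
Op 1: UPDATE c=8 (auto-commit; committed c=8)
Op 2: BEGIN: in_txn=True, pending={}
Op 3: UPDATE c=22 (pending; pending now {c=22})
Op 4: UPDATE b=27 (pending; pending now {b=27, c=22})
Op 5: UPDATE a=27 (pending; pending now {a=27, b=27, c=22})
Final committed: {a=13, b=5, c=8, e=18}

Answer: 13 5 8 18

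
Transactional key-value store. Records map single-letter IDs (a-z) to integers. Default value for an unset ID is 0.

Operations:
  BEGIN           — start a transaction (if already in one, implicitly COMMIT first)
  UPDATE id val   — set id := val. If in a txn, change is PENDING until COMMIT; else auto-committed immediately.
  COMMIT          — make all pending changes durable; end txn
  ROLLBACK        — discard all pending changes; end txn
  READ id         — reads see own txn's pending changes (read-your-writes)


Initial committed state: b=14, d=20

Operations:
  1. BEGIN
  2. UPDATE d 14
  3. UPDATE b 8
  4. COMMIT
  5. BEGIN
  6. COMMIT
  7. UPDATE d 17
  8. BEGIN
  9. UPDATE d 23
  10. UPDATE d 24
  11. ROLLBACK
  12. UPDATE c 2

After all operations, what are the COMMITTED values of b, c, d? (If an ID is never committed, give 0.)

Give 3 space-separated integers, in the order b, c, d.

Answer: 8 2 17

Derivation:
Initial committed: {b=14, d=20}
Op 1: BEGIN: in_txn=True, pending={}
Op 2: UPDATE d=14 (pending; pending now {d=14})
Op 3: UPDATE b=8 (pending; pending now {b=8, d=14})
Op 4: COMMIT: merged ['b', 'd'] into committed; committed now {b=8, d=14}
Op 5: BEGIN: in_txn=True, pending={}
Op 6: COMMIT: merged [] into committed; committed now {b=8, d=14}
Op 7: UPDATE d=17 (auto-commit; committed d=17)
Op 8: BEGIN: in_txn=True, pending={}
Op 9: UPDATE d=23 (pending; pending now {d=23})
Op 10: UPDATE d=24 (pending; pending now {d=24})
Op 11: ROLLBACK: discarded pending ['d']; in_txn=False
Op 12: UPDATE c=2 (auto-commit; committed c=2)
Final committed: {b=8, c=2, d=17}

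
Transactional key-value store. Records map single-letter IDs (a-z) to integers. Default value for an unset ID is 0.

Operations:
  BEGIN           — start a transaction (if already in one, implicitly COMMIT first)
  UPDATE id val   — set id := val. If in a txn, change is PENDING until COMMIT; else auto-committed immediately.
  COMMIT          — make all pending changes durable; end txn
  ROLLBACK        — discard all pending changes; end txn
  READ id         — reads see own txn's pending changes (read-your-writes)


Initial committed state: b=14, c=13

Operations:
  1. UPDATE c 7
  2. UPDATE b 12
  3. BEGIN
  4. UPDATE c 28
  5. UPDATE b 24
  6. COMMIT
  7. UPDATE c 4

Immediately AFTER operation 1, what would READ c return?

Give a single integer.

Initial committed: {b=14, c=13}
Op 1: UPDATE c=7 (auto-commit; committed c=7)
After op 1: visible(c) = 7 (pending={}, committed={b=14, c=7})

Answer: 7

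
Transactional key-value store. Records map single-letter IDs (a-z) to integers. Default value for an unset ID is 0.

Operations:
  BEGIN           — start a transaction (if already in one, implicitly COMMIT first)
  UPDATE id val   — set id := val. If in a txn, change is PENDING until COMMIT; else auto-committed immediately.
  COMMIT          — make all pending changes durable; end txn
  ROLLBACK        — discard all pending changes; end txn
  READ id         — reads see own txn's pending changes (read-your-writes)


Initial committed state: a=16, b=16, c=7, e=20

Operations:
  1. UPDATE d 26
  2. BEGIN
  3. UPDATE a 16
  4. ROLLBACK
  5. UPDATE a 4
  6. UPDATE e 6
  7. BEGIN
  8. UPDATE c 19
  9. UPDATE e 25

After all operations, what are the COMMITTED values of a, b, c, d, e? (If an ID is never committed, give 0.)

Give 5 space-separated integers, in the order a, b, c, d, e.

Initial committed: {a=16, b=16, c=7, e=20}
Op 1: UPDATE d=26 (auto-commit; committed d=26)
Op 2: BEGIN: in_txn=True, pending={}
Op 3: UPDATE a=16 (pending; pending now {a=16})
Op 4: ROLLBACK: discarded pending ['a']; in_txn=False
Op 5: UPDATE a=4 (auto-commit; committed a=4)
Op 6: UPDATE e=6 (auto-commit; committed e=6)
Op 7: BEGIN: in_txn=True, pending={}
Op 8: UPDATE c=19 (pending; pending now {c=19})
Op 9: UPDATE e=25 (pending; pending now {c=19, e=25})
Final committed: {a=4, b=16, c=7, d=26, e=6}

Answer: 4 16 7 26 6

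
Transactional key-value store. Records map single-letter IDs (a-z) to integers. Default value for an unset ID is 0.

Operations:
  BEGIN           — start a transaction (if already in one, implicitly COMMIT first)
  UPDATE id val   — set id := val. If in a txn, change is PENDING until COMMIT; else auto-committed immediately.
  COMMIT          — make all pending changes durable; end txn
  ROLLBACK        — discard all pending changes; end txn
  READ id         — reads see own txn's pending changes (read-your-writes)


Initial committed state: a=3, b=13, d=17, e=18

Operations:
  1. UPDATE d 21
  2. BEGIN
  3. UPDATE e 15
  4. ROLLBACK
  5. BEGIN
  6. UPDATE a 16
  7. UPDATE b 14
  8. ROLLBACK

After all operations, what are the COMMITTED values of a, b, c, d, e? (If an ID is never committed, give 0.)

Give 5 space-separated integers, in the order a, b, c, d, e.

Initial committed: {a=3, b=13, d=17, e=18}
Op 1: UPDATE d=21 (auto-commit; committed d=21)
Op 2: BEGIN: in_txn=True, pending={}
Op 3: UPDATE e=15 (pending; pending now {e=15})
Op 4: ROLLBACK: discarded pending ['e']; in_txn=False
Op 5: BEGIN: in_txn=True, pending={}
Op 6: UPDATE a=16 (pending; pending now {a=16})
Op 7: UPDATE b=14 (pending; pending now {a=16, b=14})
Op 8: ROLLBACK: discarded pending ['a', 'b']; in_txn=False
Final committed: {a=3, b=13, d=21, e=18}

Answer: 3 13 0 21 18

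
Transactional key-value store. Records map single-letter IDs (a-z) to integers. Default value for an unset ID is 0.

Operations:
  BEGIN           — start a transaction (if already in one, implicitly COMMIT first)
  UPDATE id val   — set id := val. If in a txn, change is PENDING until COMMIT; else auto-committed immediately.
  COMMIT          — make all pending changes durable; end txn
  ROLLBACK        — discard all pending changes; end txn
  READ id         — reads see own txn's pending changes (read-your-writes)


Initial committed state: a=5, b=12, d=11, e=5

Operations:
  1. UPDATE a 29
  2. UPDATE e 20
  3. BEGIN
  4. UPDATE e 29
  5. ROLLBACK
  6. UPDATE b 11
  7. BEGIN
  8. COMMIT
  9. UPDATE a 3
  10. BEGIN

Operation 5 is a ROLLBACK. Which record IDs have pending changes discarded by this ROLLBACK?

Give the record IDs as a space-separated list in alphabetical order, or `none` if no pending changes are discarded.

Initial committed: {a=5, b=12, d=11, e=5}
Op 1: UPDATE a=29 (auto-commit; committed a=29)
Op 2: UPDATE e=20 (auto-commit; committed e=20)
Op 3: BEGIN: in_txn=True, pending={}
Op 4: UPDATE e=29 (pending; pending now {e=29})
Op 5: ROLLBACK: discarded pending ['e']; in_txn=False
Op 6: UPDATE b=11 (auto-commit; committed b=11)
Op 7: BEGIN: in_txn=True, pending={}
Op 8: COMMIT: merged [] into committed; committed now {a=29, b=11, d=11, e=20}
Op 9: UPDATE a=3 (auto-commit; committed a=3)
Op 10: BEGIN: in_txn=True, pending={}
ROLLBACK at op 5 discards: ['e']

Answer: e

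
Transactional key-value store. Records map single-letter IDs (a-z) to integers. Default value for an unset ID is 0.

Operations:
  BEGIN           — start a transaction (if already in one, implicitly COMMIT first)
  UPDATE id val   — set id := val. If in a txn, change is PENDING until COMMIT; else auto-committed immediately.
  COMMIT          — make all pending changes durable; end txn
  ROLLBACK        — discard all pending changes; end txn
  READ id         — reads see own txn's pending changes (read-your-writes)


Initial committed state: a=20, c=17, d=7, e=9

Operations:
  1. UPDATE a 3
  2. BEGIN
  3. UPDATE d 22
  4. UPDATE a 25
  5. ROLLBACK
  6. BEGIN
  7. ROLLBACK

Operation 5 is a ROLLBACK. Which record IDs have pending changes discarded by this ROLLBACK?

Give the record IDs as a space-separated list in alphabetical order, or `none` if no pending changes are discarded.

Initial committed: {a=20, c=17, d=7, e=9}
Op 1: UPDATE a=3 (auto-commit; committed a=3)
Op 2: BEGIN: in_txn=True, pending={}
Op 3: UPDATE d=22 (pending; pending now {d=22})
Op 4: UPDATE a=25 (pending; pending now {a=25, d=22})
Op 5: ROLLBACK: discarded pending ['a', 'd']; in_txn=False
Op 6: BEGIN: in_txn=True, pending={}
Op 7: ROLLBACK: discarded pending []; in_txn=False
ROLLBACK at op 5 discards: ['a', 'd']

Answer: a d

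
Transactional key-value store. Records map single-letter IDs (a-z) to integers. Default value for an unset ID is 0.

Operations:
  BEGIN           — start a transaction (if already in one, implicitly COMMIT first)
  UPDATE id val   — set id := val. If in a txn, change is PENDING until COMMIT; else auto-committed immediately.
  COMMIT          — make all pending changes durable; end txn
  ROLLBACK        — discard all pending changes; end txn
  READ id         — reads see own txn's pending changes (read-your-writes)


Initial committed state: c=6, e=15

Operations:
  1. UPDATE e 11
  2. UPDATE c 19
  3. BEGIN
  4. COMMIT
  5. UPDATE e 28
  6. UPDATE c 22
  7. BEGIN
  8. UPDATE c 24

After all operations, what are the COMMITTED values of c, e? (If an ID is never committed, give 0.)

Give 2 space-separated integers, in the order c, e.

Answer: 22 28

Derivation:
Initial committed: {c=6, e=15}
Op 1: UPDATE e=11 (auto-commit; committed e=11)
Op 2: UPDATE c=19 (auto-commit; committed c=19)
Op 3: BEGIN: in_txn=True, pending={}
Op 4: COMMIT: merged [] into committed; committed now {c=19, e=11}
Op 5: UPDATE e=28 (auto-commit; committed e=28)
Op 6: UPDATE c=22 (auto-commit; committed c=22)
Op 7: BEGIN: in_txn=True, pending={}
Op 8: UPDATE c=24 (pending; pending now {c=24})
Final committed: {c=22, e=28}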